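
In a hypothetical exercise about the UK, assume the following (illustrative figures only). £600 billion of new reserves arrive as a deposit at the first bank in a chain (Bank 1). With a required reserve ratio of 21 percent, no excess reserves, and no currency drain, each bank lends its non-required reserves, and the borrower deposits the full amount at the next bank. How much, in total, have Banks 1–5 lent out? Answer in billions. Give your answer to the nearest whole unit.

Bank i lends (1 − rr)^i of the original deposit: Bank 1 lends 600·0.7900 = 474.0000, Bank 2 lends 600·0.7900² = 374.4600, and so on.
Summing a geometric series: total = 600·[0.7900·(1 − 0.7900^5) / (1 − 0.7900)] ≈ 1562.6073 billion.

£1563 billion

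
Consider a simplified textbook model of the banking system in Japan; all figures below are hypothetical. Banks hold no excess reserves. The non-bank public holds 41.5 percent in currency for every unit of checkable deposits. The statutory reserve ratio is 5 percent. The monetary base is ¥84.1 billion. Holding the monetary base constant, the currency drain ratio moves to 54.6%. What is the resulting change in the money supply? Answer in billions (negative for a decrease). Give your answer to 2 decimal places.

Initially m₁ = (1 + 0.415) / (0.05 + 0.415) ≈ 3.04301, so M₁ = 3.04301 × 84.1 ≈ 255.9171 billion.
After the change m₂ = (1 + 0.546) / (0.05 + 0.546) ≈ 2.59396, so M₂ = 2.59396 × 84.1 ≈ 218.152 billion.
ΔM = M₂ − M₁ = 218.152 − 255.9171 = -37.7651 billion.

-37.77 billion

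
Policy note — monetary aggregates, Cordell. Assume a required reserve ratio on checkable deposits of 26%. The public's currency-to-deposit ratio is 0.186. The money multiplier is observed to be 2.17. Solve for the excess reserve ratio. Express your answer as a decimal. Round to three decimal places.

Using m = 2.17. Since m = (1 + c)/(c + rr + e), the denominator satisfies c + rr + e = (1 + c)/m = (1 + 0.186) / 2.17 ≈ 0.546544.
With c = 0.186 and rr = 0.26, the excess reserve ratio is 0.546544 − 0.186 − 0.26 = 0.100544.

0.101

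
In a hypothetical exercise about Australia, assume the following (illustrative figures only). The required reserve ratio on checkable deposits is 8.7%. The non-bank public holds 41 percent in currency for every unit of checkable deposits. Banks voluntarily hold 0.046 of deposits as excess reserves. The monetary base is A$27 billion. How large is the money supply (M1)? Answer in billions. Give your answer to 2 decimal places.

A$70.11 billion

The money multiplier is m = (1 + c) / (rr + e + c) = (1 + 0.41) / (0.087 + 0.046 + 0.41) ≈ 2.59669.
So M = m × MB = 2.59669 × 27 ≈ 70.1106 billion.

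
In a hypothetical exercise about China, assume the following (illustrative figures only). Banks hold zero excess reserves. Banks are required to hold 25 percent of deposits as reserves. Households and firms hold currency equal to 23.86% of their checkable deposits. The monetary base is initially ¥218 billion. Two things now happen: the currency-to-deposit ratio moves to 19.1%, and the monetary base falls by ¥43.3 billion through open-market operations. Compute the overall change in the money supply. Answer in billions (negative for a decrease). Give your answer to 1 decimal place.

Before: m₁ = (1 + 0.2386) / (0.25 + 0.2386) ≈ 2.53500, MB₁ = 218, so M₁ = 2.53500 × 218 = 552.63 billion.
After: m₂ = (1 + 0.191) / (0.25 + 0.191) ≈ 2.70068, MB₂ = 218 − 43.3 = 174.7, so M₂ = 2.70068 × 174.7 ≈ 471.8088 billion.
ΔM = M₂ − M₁ = 471.8088 − 552.63 = -80.8212 billion.

-80.8 billion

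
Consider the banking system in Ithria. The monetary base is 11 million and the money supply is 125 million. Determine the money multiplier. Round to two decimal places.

11.36

The money multiplier is m = M / MB = 125 / 11 ≈ 11.36364.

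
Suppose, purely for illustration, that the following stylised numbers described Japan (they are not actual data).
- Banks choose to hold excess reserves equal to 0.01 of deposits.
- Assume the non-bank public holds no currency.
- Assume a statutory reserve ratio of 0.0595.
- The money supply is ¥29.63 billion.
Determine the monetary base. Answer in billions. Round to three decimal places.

The money multiplier is m = 1 / (rr + e) = 1 / (0.0595 + 0.01) ≈ 14.388489.
MB = M / m = 29.63 / 14.388489 ≈ 2.0593 billion.

¥2.059 billion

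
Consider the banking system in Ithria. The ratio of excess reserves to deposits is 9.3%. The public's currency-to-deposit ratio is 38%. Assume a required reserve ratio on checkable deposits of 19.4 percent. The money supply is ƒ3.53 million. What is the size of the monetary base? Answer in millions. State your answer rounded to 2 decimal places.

The money multiplier is m = (1 + c) / (rr + e + c) = (1 + 0.38) / (0.194 + 0.093 + 0.38) ≈ 2.0690.
MB = M / m = 3.53 / 2.0690 ≈ 1.7061 million.

ƒ1.71 million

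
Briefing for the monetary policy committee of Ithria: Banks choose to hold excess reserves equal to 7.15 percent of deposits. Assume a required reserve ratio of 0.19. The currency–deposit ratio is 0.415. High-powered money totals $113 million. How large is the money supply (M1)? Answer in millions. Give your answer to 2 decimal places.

The money multiplier is m = (1 + c) / (rr + e + c) = (1 + 0.415) / (0.19 + 0.0715 + 0.415) ≈ 2.091648.
So M = m × MB = 2.091648 × 113 ≈ 236.3562 million.

$236.36 million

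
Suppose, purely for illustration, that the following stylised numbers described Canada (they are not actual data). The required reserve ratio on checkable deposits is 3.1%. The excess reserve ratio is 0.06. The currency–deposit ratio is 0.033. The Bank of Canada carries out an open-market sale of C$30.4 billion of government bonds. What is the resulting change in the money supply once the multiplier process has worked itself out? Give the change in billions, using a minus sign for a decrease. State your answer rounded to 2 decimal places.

-253.25 billion

The money multiplier is m = (1 + c) / (rr + e + c) = (1 + 0.033) / (0.031 + 0.06 + 0.033) ≈ 8.33065.
The sale removes 30.4 billion of base, so ΔM = m × ΔMB = 8.33065 × (−30.4) ≈ -253.2518 billion.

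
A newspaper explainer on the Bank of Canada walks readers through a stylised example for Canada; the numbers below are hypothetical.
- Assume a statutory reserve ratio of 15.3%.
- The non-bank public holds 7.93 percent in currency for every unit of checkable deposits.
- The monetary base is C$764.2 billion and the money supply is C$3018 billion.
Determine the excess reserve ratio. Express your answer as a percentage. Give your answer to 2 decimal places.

Using m = M/MB = 3018/764.2 ≈ 3.949228. Since m = (1 + c)/(c + rr + e), the denominator satisfies c + rr + e = (1 + c)/m = (1 + 0.0793) / 3.949228 ≈ 0.273294.
With c = 0.0793 and rr = 0.153, the excess reserve ratio is 0.273294 − 0.0793 − 0.153 = 0.040994.

4.10%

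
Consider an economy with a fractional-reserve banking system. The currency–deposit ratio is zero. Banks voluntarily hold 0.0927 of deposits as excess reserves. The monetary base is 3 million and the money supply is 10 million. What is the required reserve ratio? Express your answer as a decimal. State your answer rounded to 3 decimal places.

Using m = M/MB = 10/3 ≈ 3.333333. Since m = (1 + c)/(c + rr + e), the denominator satisfies c + rr + e = (1 + c)/m = (1 + 0) / 3.333333 ≈ 0.300000.
With c = 0 and e = 0.0927, the required reserve ratio is 0.300000 − 0 − 0.0927 = 0.2073.

0.207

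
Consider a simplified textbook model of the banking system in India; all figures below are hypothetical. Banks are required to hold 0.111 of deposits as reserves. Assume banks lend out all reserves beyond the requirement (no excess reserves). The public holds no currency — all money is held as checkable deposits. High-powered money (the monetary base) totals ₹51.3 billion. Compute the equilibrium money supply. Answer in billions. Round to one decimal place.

With no currency drain or excess reserves, the money multiplier is m = 1/rr = 1/0.111 ≈ 9.0090.
Money supply M = m × MB = 9.0090 × 51.3 = 462.1617 billion.

₹462.2 billion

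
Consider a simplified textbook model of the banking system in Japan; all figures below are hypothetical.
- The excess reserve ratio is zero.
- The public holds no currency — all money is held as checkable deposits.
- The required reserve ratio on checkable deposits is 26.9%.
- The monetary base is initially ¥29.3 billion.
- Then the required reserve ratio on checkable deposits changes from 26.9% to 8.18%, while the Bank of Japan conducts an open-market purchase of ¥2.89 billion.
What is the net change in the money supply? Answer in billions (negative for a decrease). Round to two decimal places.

Before: m₁ = 1 / (0.269) ≈ 3.71747, MB₁ = 29.3, so M₁ = 3.71747 × 29.3 ≈ 108.9219 billion.
After: m₂ = 1 / (0.0818) ≈ 12.22494, MB₂ = 29.3 + 2.89 = 32.19, so M₂ = 12.22494 × 32.19 ≈ 393.5208 billion.
ΔM = M₂ − M₁ = 393.5208 − 108.9219 = 284.5989 billion.

¥284.60 billion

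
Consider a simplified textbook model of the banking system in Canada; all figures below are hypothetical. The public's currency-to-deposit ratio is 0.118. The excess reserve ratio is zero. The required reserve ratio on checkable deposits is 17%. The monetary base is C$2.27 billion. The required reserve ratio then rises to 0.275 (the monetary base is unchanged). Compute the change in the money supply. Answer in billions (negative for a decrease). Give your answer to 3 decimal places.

Initially m₁ = (1 + 0.118) / (0.17 + 0.118) ≈ 3.88194, so M₁ = 3.88194 × 2.27 ≈ 8.812 billion.
After the change m₂ = (1 + 0.118) / (0.275 + 0.118) ≈ 2.84478, so M₂ = 2.84478 × 2.27 ≈ 6.4577 billion.
ΔM = M₂ − M₁ = 6.4577 − 8.812 = -2.3543 billion.

-2.354 billion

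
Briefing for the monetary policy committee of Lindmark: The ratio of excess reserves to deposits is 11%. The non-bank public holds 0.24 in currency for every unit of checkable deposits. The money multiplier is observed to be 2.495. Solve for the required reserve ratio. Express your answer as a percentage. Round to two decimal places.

14.70%

Using m = 2.495. Since m = (1 + c)/(c + rr + e), the denominator satisfies c + rr + e = (1 + c)/m = (1 + 0.24) / 2.495 ≈ 0.496994.
With c = 0.24 and e = 0.11, the required reserve ratio is 0.496994 − 0.24 − 0.11 = 0.146994.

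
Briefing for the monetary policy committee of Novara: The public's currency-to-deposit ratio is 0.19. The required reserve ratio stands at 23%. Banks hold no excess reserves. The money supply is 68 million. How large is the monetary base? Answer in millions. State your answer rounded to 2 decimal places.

The money multiplier is m = (1 + c) / (rr + c) = (1 + 0.19) / (0.23 + 0.19) ≈ 2.83333.
MB = M / m = 68 / 2.83333 ≈ 24 million.

24.00 million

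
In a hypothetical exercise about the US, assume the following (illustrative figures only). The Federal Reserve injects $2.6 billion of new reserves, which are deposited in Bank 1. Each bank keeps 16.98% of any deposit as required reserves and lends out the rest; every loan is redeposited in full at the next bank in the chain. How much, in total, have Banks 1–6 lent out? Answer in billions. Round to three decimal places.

Bank i lends (1 − rr)^i of the original deposit: Bank 1 lends 2.6·0.8302 ≈ 2.1585, Bank 2 lends 2.6·0.8302² ≈ 1.7920, and so on.
Summing a geometric series: total = 2.6·[0.8302·(1 − 0.8302^6) / (1 − 0.8302)] ≈ 8.5500 billion.

$8.550 billion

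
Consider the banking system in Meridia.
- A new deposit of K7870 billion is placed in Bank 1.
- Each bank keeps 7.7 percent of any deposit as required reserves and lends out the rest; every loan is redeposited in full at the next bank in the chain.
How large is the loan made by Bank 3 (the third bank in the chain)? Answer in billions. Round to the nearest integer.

Each bank lends a fraction (1 − rr) = 0.9230 of the deposit it receives, so Bank 3 receives 7870·0.9230^2 and lends 7870·0.9230^3 ≈ 6188.4208 billion.

K6188 billion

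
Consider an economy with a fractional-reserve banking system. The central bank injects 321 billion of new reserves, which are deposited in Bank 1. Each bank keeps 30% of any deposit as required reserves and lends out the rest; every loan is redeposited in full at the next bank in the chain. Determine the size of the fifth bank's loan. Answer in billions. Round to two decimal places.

Each bank lends a fraction (1 − rr) = 0.7000 of the deposit it receives, so Bank 5 receives 321·0.7000^4 and lends 321·0.7000^5 ≈ 53.9505 billion.

53.95 billion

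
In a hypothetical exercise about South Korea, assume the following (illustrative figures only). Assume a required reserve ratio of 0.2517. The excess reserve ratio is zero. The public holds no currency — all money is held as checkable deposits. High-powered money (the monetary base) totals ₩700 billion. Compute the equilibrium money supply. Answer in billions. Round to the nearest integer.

₩2781 billion

With no currency drain or excess reserves, the money multiplier is m = 1/rr = 1/0.2517 ≈ 3.9730.
Money supply M = m × MB = 3.9730 × 700 = 2781.1 billion.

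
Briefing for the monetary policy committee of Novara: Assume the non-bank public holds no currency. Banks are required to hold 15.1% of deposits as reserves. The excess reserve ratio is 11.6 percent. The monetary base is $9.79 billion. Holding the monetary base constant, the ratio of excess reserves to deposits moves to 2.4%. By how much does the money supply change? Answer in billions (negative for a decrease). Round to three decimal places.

Initially m₁ = 1 / (0.151 + 0.116) ≈ 3.74532, so M₁ = 3.74532 × 9.79 ≈ 36.6667 billion.
After the change m₂ = 1 / (0.151 + 0.024) ≈ 5.71429, so M₂ = 5.71429 × 9.79 ≈ 55.9429 billion.
ΔM = M₂ − M₁ = 55.9429 − 36.6667 = 19.2762 billion.

$19.276 billion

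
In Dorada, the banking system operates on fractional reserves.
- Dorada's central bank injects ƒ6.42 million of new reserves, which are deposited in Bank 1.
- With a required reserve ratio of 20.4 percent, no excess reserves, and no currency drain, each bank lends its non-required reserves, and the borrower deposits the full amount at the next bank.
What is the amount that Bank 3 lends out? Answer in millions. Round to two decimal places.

Each bank lends a fraction (1 − rr) = 0.7960 of the deposit it receives, so Bank 3 receives 6.42·0.7960^2 and lends 6.42·0.7960^3 ≈ 3.2380 million.

ƒ3.24 million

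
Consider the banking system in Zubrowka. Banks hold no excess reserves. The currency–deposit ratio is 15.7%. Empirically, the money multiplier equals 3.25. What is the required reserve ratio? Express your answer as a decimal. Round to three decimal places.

Using m = 3.25. Since m = (1 + c)/(c + rr + e), the denominator satisfies c + rr + e = (1 + c)/m = (1 + 0.157) / 3.25 = 0.356000.
With c = 0.157 and e = 0, the required reserve ratio is 0.356000 − 0.157 − 0 = 0.199.

0.199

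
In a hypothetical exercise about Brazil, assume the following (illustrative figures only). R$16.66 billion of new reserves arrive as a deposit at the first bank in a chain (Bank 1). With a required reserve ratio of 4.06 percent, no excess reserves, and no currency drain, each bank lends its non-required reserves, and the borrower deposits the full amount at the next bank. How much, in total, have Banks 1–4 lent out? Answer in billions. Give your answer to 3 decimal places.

Bank i lends (1 − rr)^i of the original deposit: Bank 1 lends 16.66·0.9594 ≈ 15.9836, Bank 2 lends 16.66·0.9594² ≈ 15.3347, and so on.
Summing a geometric series: total = 16.66·[0.9594·(1 − 0.9594^4) / (1 − 0.9594)] ≈ 60.1451 billion.

R$60.145 billion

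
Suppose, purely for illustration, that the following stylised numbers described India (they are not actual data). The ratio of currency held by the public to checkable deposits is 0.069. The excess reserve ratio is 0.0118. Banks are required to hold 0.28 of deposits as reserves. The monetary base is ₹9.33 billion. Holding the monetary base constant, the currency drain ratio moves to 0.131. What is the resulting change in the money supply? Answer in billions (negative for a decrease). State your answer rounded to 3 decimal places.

Initially m₁ = (1 + 0.069) / (0.28 + 0.0118 + 0.069) ≈ 2.96286, so M₁ = 2.96286 × 9.33 ≈ 27.6435 billion.
After the change m₂ = (1 + 0.131) / (0.28 + 0.0118 + 0.131) ≈ 2.67502, so M₂ = 2.67502 × 9.33 ≈ 24.9579 billion.
ΔM = M₂ − M₁ = 24.9579 − 27.6435 = -2.6856 billion.

-2.686 billion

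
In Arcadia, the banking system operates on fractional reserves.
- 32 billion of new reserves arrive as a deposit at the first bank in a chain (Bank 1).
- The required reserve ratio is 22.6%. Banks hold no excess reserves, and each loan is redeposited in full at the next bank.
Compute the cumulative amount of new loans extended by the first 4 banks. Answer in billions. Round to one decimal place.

70.3 billion

Bank i lends (1 − rr)^i of the original deposit: Bank 1 lends 32·0.7740 = 24.7680, Bank 2 lends 32·0.7740² ≈ 19.1704, and so on.
Summing a geometric series: total = 32·[0.7740·(1 − 0.7740^4) / (1 − 0.7740)] ≈ 70.2609 billion.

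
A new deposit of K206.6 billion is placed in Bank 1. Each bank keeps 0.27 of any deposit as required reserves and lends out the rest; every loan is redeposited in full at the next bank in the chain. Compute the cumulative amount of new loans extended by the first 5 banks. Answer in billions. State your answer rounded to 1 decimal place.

Bank i lends (1 − rr)^i of the original deposit: Bank 1 lends 206.6·0.7300 = 150.8180, Bank 2 lends 206.6·0.7300² ≈ 110.0971, and so on.
Summing a geometric series: total = 206.6·[0.7300·(1 − 0.7300^5) / (1 − 0.7300)] ≈ 442.7865 billion.

K442.8 billion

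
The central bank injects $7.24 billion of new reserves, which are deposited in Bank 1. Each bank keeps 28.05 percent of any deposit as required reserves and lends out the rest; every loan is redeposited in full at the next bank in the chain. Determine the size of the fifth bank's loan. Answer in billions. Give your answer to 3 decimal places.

Each bank lends a fraction (1 − rr) = 0.7195 of the deposit it receives, so Bank 5 receives 7.24·0.7195^4 and lends 7.24·0.7195^5 ≈ 1.3960 billion.

$1.396 billion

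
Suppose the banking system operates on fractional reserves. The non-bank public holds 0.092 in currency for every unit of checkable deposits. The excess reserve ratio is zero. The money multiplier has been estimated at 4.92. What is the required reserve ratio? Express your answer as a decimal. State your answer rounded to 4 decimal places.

Using m = 4.92. Since m = (1 + c)/(c + rr + e), the denominator satisfies c + rr + e = (1 + c)/m = (1 + 0.092) / 4.92 ≈ 0.221951.
With c = 0.092 and e = 0, the required reserve ratio is 0.221951 − 0.092 − 0 = 0.129951.

0.1300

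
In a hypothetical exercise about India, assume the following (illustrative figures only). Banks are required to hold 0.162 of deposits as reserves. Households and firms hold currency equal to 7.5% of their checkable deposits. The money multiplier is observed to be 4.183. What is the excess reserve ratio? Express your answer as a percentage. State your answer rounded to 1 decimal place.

Using m = 4.183. Since m = (1 + c)/(c + rr + e), the denominator satisfies c + rr + e = (1 + c)/m = (1 + 0.075) / 4.183 ≈ 0.256993.
With c = 0.075 and rr = 0.162, the excess reserve ratio is 0.256993 − 0.075 − 0.162 = 0.019993.

2.0%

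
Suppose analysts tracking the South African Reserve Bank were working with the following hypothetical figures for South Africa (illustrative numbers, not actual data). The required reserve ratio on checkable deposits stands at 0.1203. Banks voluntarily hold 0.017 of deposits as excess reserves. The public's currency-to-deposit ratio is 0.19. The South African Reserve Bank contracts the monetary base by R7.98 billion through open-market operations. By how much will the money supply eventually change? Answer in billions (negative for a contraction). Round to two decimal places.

-29.01 billion

The money multiplier is m = (1 + c) / (rr + e + c) = (1 + 0.19) / (0.1203 + 0.017 + 0.19) ≈ 3.6358.
The sale removes 7.98 billion of base, so ΔM = m × ΔMB = 3.6358 × (−7.98) ≈ -29.0137 billion.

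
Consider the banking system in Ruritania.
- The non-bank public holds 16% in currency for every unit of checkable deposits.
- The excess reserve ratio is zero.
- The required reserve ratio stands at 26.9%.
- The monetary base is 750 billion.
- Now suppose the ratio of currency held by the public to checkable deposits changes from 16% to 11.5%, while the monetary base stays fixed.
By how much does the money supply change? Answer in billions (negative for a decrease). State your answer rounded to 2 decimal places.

Initially m₁ = (1 + 0.16) / (0.269 + 0.16) ≈ 2.703963, so M₁ = 2.703963 × 750 ≈ 2027.9723 billion.
After the change m₂ = (1 + 0.115) / (0.269 + 0.115) ≈ 2.903646, so M₂ = 2.903646 × 750 = 2177.7345 billion.
ΔM = M₂ − M₁ = 2177.7345 − 2027.9723 = 149.7622 billion.

149.76 billion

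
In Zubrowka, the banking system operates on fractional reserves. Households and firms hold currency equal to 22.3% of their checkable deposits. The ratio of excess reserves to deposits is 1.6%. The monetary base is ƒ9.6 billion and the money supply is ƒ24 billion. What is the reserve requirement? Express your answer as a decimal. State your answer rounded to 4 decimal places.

Using m = M/MB = 24/9.6 = 2.500000. Since m = (1 + c)/(c + rr + e), the denominator satisfies c + rr + e = (1 + c)/m = (1 + 0.223) / 2.500000 = 0.489200.
With c = 0.223 and e = 0.016, the reserve requirement is 0.489200 − 0.223 − 0.016 = 0.2502.

0.2502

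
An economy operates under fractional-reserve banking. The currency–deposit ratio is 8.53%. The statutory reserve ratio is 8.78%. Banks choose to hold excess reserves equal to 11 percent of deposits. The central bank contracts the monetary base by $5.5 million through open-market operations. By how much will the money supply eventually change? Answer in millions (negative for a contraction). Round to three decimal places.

-21.085 million

The money multiplier is m = (1 + c) / (rr + e + c) = (1 + 0.0853) / (0.0878 + 0.11 + 0.0853) ≈ 3.83363.
The sale removes 5.5 million of base, so ΔM = m × ΔMB = 3.83363 × (−5.5) ≈ -21.085 million.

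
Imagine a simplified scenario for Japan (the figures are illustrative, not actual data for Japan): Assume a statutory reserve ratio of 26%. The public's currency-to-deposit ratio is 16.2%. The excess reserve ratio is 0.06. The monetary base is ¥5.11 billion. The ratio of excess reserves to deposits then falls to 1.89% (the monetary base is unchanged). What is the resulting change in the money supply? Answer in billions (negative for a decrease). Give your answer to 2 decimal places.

¥1.15 billion

Initially m₁ = (1 + 0.162) / (0.26 + 0.06 + 0.162) ≈ 2.4108, so M₁ = 2.4108 × 5.11 ≈ 12.3192 billion.
After the change m₂ = (1 + 0.162) / (0.26 + 0.0189 + 0.162) ≈ 2.6355, so M₂ = 2.6355 × 5.11 ≈ 13.4674 billion.
ΔM = M₂ − M₁ = 13.4674 − 12.3192 = 1.1482 billion.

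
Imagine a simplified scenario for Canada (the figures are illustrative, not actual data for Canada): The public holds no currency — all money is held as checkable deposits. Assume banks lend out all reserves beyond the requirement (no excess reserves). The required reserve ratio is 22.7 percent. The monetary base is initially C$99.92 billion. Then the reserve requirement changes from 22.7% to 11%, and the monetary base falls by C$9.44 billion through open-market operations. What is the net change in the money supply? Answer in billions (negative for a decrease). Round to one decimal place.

C$382.4 billion

Before: m₁ = 1 / (0.227) ≈ 4.4053, MB₁ = 99.92, so M₁ = 4.4053 × 99.92 ≈ 440.1776 billion.
After: m₂ = 1 / (0.11) ≈ 9.0909, MB₂ = 99.92 − 9.44 = 90.48, so M₂ = 9.0909 × 90.48 ≈ 822.5446 billion.
ΔM = M₂ − M₁ = 822.5446 − 440.1776 = 382.367 billion.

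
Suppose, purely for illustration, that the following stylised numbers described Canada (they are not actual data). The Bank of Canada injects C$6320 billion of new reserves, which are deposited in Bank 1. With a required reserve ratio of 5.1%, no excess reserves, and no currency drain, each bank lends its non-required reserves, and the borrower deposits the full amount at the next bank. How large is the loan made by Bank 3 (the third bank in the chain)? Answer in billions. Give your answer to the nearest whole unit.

C$5402 billion

Each bank lends a fraction (1 − rr) = 0.9490 of the deposit it receives, so Bank 3 receives 6320·0.9490^2 and lends 6320·0.9490^3 ≈ 5401.5166 billion.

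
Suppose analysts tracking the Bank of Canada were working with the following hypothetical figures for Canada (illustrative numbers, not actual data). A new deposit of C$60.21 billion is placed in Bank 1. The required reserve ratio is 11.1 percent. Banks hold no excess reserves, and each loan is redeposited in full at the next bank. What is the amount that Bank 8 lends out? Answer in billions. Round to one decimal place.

Each bank lends a fraction (1 − rr) = 0.8890 of the deposit it receives, so Bank 8 receives 60.21·0.8890^7 and lends 60.21·0.8890^8 ≈ 23.4900 billion.

C$23.5 billion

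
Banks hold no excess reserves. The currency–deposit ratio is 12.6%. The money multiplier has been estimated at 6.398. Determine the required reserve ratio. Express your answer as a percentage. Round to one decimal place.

5.0%

Using m = 6.398. Since m = (1 + c)/(c + rr + e), the denominator satisfies c + rr + e = (1 + c)/m = (1 + 0.126) / 6.398 ≈ 0.175992.
With c = 0.126 and e = 0, the required reserve ratio is 0.175992 − 0.126 − 0 = 0.049992.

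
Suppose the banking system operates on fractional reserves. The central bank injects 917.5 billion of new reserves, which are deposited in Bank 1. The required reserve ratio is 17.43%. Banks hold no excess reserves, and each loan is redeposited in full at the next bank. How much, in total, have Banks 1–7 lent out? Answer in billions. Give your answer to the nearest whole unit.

Bank i lends (1 − rr)^i of the original deposit: Bank 1 lends 917.5·0.8257 ≈ 757.5797, Bank 2 lends 917.5·0.8257² ≈ 625.5336, and so on.
Summing a geometric series: total = 917.5·[0.8257·(1 − 0.8257^7) / (1 − 0.8257)] ≈ 3209.0816 billion.

3209 billion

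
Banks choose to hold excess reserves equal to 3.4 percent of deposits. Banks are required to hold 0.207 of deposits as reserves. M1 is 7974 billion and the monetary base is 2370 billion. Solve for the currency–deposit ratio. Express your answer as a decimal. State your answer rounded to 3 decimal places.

Using m = M/MB = 7974/2370 ≈ 3.364557. From m = (1 + c)/(c + rr + e), rearranging gives 1 + c = m·(c + rr + e), so c·(1 − m) = m·(rr + e) − 1.
Hence c = [m·(rr + e) − 1]/(1 − m) = [3.364557 × (0.207 + 0.034) − 1] / (1 − 3.364557) ≈ 0.079990.

0.080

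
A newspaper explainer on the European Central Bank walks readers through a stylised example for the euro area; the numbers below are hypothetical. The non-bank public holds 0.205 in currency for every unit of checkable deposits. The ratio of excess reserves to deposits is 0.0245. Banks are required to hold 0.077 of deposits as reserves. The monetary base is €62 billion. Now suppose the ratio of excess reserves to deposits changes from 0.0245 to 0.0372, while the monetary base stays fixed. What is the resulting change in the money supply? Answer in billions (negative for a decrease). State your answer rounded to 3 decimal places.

Initially m₁ = (1 + 0.205) / (0.077 + 0.0245 + 0.205) ≈ 3.931485, so M₁ = 3.931485 × 62 ≈ 243.7521 billion.
After the change m₂ = (1 + 0.205) / (0.077 + 0.0372 + 0.205) ≈ 3.775063, so M₂ = 3.775063 × 62 ≈ 234.0539 billion.
ΔM = M₂ − M₁ = 234.0539 − 243.7521 = -9.6982 billion.

-9.698 billion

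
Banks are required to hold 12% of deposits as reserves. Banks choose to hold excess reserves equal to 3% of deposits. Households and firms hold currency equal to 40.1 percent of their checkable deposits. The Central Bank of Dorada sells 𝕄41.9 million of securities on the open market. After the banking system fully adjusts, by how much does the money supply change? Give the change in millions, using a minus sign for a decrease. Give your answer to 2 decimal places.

The money multiplier is m = (1 + c) / (rr + e + c) = (1 + 0.401) / (0.12 + 0.03 + 0.401) ≈ 2.54265.
The sale removes 41.9 million of base, so ΔM = m × ΔMB = 2.54265 × (−41.9) ≈ -106.537 million.

-106.54 million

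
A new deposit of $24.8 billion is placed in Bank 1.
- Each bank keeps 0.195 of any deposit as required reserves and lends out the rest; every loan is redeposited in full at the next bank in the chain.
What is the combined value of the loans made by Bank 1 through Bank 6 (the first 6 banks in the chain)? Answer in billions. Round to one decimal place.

Bank i lends (1 − rr)^i of the original deposit: Bank 1 lends 24.8·0.8050 = 19.9640, Bank 2 lends 24.8·0.8050² ≈ 16.0710, and so on.
Summing a geometric series: total = 24.8·[0.8050·(1 − 0.8050^6) / (1 − 0.8050)] ≈ 74.5190 billion.

$74.5 billion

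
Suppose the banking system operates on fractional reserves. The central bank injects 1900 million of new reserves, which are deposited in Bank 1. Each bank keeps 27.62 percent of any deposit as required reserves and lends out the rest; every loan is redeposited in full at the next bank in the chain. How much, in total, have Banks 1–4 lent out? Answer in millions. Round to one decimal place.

3612.5 million

Bank i lends (1 − rr)^i of the original deposit: Bank 1 lends 1900·0.7238 = 1375.2200, Bank 2 lends 1900·0.7238² ≈ 995.3842, and so on.
Summing a geometric series: total = 1900·[0.7238·(1 − 0.7238^4) / (1 − 0.7238)] ≈ 3612.5316 million.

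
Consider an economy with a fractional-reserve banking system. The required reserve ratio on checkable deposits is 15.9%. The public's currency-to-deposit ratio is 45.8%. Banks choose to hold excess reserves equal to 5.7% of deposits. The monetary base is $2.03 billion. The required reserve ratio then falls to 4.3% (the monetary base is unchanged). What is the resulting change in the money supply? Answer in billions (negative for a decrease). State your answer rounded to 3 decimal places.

Initially m₁ = (1 + 0.458) / (0.159 + 0.057 + 0.458) ≈ 2.16320, so M₁ = 2.16320 × 2.03 ≈ 4.3913 billion.
After the change m₂ = (1 + 0.458) / (0.043 + 0.057 + 0.458) ≈ 2.61290, so M₂ = 2.61290 × 2.03 ≈ 5.3042 billion.
ΔM = M₂ − M₁ = 5.3042 − 4.3913 = 0.9129 billion.

$0.913 billion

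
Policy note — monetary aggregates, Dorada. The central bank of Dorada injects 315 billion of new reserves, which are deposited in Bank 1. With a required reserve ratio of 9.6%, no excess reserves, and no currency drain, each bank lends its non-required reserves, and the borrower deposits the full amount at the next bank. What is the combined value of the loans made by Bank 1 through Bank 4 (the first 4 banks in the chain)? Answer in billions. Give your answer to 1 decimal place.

Bank i lends (1 − rr)^i of the original deposit: Bank 1 lends 315·0.9040 = 284.7600, Bank 2 lends 315·0.9040² ≈ 257.4230, and so on.
Summing a geometric series: total = 315·[0.9040·(1 − 0.9040^4) / (1 − 0.9040)] ≈ 985.2637 billion.

985.3 billion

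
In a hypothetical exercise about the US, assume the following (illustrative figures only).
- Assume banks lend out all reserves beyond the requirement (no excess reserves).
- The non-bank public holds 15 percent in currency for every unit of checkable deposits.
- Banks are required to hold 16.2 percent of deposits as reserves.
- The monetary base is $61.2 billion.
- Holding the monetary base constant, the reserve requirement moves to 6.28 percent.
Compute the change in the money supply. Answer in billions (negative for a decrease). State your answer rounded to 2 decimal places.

Initially m₁ = (1 + 0.15) / (0.162 + 0.15) ≈ 3.68590, so M₁ = 3.68590 × 61.2 ≈ 225.5771 billion.
After the change m₂ = (1 + 0.15) / (0.0628 + 0.15) ≈ 5.40414, so M₂ = 5.40414 × 61.2 ≈ 330.7334 billion.
ΔM = M₂ − M₁ = 330.7334 − 225.5771 = 105.1563 billion.

$105.16 billion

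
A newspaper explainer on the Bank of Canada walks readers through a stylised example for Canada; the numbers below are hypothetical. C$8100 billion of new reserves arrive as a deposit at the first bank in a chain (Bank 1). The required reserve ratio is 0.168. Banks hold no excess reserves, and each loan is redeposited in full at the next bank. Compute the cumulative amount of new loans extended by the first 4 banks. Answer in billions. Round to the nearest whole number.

C$20893 billion

Bank i lends (1 − rr)^i of the original deposit: Bank 1 lends 8100·0.8320 = 6739.2000, Bank 2 lends 8100·0.8320² = 5607.0144, and so on.
Summing a geometric series: total = 8100·[0.8320·(1 − 0.8320^4) / (1 − 0.8320)] ≈ 20892.5603 billion.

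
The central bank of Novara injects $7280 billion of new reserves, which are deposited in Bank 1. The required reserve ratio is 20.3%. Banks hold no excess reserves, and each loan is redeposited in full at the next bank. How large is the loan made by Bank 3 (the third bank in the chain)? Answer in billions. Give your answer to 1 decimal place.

Each bank lends a fraction (1 − rr) = 0.7970 of the deposit it receives, so Bank 3 receives 7280·0.7970^2 and lends 7280·0.7970^3 ≈ 3685.5843 billion.

$3685.6 billion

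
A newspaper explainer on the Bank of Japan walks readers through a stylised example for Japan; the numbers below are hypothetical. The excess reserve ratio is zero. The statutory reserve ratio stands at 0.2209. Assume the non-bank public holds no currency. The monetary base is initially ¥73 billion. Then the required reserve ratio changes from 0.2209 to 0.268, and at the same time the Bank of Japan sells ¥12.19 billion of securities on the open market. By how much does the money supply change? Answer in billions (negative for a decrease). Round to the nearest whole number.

-104 billion

Before: m₁ = 1 / (0.2209) ≈ 4.5269, MB₁ = 73, so M₁ = 4.5269 × 73 = 330.4637 billion.
After: m₂ = 1 / (0.268) ≈ 3.7313, MB₂ = 73 − 12.19 = 60.81, so M₂ = 3.7313 × 60.81 ≈ 226.9004 billion.
ΔM = M₂ − M₁ = 226.9004 − 330.4637 = -103.5633 billion.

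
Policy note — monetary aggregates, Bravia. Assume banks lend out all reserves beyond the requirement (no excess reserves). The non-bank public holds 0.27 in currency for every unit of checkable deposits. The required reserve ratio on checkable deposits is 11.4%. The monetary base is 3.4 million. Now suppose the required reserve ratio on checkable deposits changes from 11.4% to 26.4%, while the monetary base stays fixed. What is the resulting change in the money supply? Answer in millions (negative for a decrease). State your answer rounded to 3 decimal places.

Initially m₁ = (1 + 0.27) / (0.114 + 0.27) ≈ 3.30729, so M₁ = 3.30729 × 3.4 ≈ 11.2448 million.
After the change m₂ = (1 + 0.27) / (0.264 + 0.27) ≈ 2.37828, so M₂ = 2.37828 × 3.4 ≈ 8.0862 million.
ΔM = M₂ − M₁ = 8.0862 − 11.2448 = -3.1586 million.

-3.159 million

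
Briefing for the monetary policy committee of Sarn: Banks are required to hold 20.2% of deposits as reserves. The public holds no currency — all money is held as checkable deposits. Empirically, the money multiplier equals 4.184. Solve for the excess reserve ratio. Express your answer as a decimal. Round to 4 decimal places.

Using m = 4.184. Since m = (1 + c)/(c + rr + e), the denominator satisfies c + rr + e = (1 + c)/m = (1 + 0) / 4.184 ≈ 0.239006.
With c = 0 and rr = 0.202, the excess reserve ratio is 0.239006 − 0 − 0.202 = 0.037006.

0.0370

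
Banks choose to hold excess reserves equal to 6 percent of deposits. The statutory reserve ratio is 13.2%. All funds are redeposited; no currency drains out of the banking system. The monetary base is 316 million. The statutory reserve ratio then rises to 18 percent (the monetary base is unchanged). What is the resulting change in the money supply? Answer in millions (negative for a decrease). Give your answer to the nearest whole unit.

-329 million

Initially m₁ = 1 / (0.132 + 0.06) ≈ 5.2083, so M₁ = 5.2083 × 316 = 1645.8228 million.
After the change m₂ = 1 / (0.18 + 0.06) ≈ 4.1667, so M₂ = 4.1667 × 316 = 1316.6772 million.
ΔM = M₂ − M₁ = 1316.6772 − 1645.8228 = -329.1456 million.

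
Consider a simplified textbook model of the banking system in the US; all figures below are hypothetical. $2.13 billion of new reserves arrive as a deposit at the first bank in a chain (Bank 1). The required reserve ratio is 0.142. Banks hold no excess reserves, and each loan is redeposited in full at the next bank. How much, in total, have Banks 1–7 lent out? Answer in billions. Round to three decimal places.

$8.465 billion

Bank i lends (1 − rr)^i of the original deposit: Bank 1 lends 2.13·0.8580 ≈ 1.8275, Bank 2 lends 2.13·0.8580² ≈ 1.5680, and so on.
Summing a geometric series: total = 2.13·[0.8580·(1 − 0.8580^7) / (1 − 0.8580)] ≈ 8.4646 billion.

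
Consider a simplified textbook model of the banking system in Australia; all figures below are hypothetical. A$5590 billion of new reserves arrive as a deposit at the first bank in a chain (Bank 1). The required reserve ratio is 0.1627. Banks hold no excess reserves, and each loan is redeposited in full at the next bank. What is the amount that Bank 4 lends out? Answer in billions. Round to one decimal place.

A$2747.5 billion

Each bank lends a fraction (1 − rr) = 0.8373 of the deposit it receives, so Bank 4 receives 5590·0.8373^3 and lends 5590·0.8373^4 ≈ 2747.4903 billion.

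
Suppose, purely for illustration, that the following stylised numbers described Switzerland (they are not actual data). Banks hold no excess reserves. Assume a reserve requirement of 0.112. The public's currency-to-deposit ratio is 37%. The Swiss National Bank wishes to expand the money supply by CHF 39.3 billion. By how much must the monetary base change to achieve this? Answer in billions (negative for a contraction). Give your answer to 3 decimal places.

CHF 13.827 billion

The money multiplier is m = (1 + c) / (rr + c) = (1 + 0.37) / (0.112 + 0.37) ≈ 2.842324.
ΔMB = ΔM / m = (+39.3) / 2.842324 ≈ 13.8267 billion.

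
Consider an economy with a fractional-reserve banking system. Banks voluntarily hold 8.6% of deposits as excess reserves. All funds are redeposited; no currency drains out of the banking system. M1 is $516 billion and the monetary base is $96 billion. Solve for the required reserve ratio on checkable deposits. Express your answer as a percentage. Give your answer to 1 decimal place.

10.0%

Using m = M/MB = 516/96 = 5.375000. Since m = (1 + c)/(c + rr + e), the denominator satisfies c + rr + e = (1 + c)/m = (1 + 0) / 5.375000 ≈ 0.186047.
With c = 0 and e = 0.086, the required reserve ratio on checkable deposits is 0.186047 − 0 − 0.086 = 0.100047.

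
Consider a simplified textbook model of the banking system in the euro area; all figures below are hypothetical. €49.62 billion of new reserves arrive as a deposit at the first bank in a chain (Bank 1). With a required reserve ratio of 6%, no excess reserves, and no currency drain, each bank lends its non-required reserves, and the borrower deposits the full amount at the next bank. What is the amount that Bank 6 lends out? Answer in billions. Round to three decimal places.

Each bank lends a fraction (1 − rr) = 0.9400 of the deposit it receives, so Bank 6 receives 49.62·0.9400^5 and lends 49.62·0.9400^6 ≈ 34.2313 billion.

€34.231 billion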